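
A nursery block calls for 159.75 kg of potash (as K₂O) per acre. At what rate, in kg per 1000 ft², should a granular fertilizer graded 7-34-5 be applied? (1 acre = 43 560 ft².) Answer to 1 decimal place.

Product per acre = 159.75 / 5% = 3195 kg.
Convert to per 1000 ft²: 3195 × 0.0229568 = 73.3471 kg.

73.3 kg of product per thousand sq ft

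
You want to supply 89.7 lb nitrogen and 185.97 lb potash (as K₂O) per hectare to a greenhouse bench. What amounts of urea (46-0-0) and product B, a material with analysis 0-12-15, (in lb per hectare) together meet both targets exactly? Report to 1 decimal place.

195.0 lb urea, 1239.8 lb product B

With a, b = lb per hectare of urea and product B:
N: 0.46·a + 0·b = 89.7
K₂O: 0·a + 0.15·b = 185.97
Solving simultaneously: a = 195, b = 1239.8.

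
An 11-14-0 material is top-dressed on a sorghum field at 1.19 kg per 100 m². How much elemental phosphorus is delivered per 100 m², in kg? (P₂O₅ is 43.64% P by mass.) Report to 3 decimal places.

P₂O₅ per 100 m² = 1.19 × 14% = 0.1666 kg.
Elemental P = 0.1666 × 0.4364 = 0.0727042 kg per 100 m².

0.073 kg P per hundred sq m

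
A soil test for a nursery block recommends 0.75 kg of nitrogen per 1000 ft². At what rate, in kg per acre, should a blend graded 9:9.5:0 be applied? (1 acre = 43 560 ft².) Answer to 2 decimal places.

363.00 kg of product per acre

Product per 1000 ft² = 0.75 / 9% = 8.33333 kg.
Convert to per acre: 8.33333 × 43.56 = 363 kg.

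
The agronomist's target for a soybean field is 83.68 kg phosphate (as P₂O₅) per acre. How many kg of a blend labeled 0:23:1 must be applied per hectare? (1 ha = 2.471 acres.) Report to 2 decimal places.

Product per acre = 83.68 / 23% = 363.826 kg.
Convert to per hectare: 363.826 × 2.471 = 899.014 kg.

899.01 kg of product per hectare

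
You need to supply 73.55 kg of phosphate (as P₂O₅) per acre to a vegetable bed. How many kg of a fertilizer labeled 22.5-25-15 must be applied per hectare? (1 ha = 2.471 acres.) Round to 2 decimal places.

726.97 kg of product per hectare

Product per acre = 73.55 / 25% = 294.2 kg.
Convert to per hectare: 294.2 × 2.471 = 726.968 kg.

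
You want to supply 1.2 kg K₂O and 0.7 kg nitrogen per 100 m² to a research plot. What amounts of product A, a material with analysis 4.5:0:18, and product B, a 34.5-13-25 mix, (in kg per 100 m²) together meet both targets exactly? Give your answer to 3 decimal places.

Per-100 m² balance (a = product A, b = product B):
K₂O: 0.18·a + 0.25·b = 1.2
N: 0.045·a + 0.345·b = 0.7
From row1: a = (1.2 − 0.25·b) / 0.18.
Into row2: 0.045·(1.2 − 0.25·b)/0.18 + 0.345·b = 0.7 → b = 1.41593, a = 4.7001.

4.700 kg product A, 1.416 kg product B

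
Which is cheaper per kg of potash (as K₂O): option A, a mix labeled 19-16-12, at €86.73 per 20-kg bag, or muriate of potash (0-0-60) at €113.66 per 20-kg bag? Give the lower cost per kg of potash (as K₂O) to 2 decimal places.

€9.47 per kg K₂O (muriate of potash)

option A: K₂O per bag = 20 × 12% = 2.4 kg; cost = 86.73 / 2.4 = €36.1375/kg K₂O.
muriate of potash: K₂O per bag = 20 × 60% = 12 kg; cost = 113.66 / 12 = €9.4717/kg K₂O.
muriate of potash is cheaper.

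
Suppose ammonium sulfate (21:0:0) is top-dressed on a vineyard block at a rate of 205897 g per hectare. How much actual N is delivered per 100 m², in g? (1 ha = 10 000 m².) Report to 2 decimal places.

nitrogen per hectare = 205897 × 21% = 43238.4 g.
Convert to per 100 m²: 43238.4 × 0.01 = 432.384 g.

432.38 g N per hundred sq m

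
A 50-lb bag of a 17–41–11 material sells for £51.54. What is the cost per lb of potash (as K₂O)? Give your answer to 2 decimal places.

K₂O in bag = 50 × 11% = 5.5 lb.
Cost per lb K₂O = £51.54 / 5.5 = £9.3709.

£9.37 per lb K₂O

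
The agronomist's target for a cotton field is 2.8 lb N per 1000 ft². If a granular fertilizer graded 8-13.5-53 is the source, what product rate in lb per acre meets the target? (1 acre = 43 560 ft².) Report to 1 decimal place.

Product per 1000 ft² = 2.8 / 8% = 35 lb.
Convert to per acre: 35 × 43.56 = 1524.6 lb.

1524.6 lb of product per acre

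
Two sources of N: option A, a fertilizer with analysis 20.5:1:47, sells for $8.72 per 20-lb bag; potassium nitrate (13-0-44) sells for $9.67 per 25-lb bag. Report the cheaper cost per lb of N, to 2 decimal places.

$2.13 per lb N (option A)

option A: N per bag = 20 × 20.5% = 4.1 lb; cost = 8.72 / 4.1 = $2.1268/lb N.
potassium nitrate: N per bag = 25 × 13% = 3.25 lb; cost = 9.67 / 3.25 = $2.9754/lb N.
option A is cheaper.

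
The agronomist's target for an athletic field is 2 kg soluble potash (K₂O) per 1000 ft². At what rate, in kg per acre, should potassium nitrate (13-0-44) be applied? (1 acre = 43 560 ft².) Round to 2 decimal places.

Product per 1000 ft² = 2 / 44% = 4.54545 kg.
Convert to per acre: 4.54545 × 43.56 = 198 kg.

198.00 kg of product per acre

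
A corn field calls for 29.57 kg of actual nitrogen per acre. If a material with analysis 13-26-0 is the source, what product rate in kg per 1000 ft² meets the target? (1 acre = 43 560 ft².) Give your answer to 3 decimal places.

Product per acre = 29.57 / 13% = 227.462 kg.
Convert to per 1000 ft²: 227.462 × 0.0229568 = 5.2218 kg.

5.222 kg of product per thousand sq ft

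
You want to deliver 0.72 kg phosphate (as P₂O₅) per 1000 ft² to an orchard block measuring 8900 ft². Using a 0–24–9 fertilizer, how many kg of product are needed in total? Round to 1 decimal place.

Product per 1000 ft² = 0.72 / 24% = 3 kg.
Total product = 3 × 8900 / 1000 = 26.7 kg.

26.7 kg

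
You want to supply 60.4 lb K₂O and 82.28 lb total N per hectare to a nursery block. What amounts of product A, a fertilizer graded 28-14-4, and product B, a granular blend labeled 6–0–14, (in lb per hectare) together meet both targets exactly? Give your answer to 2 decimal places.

Let a = lb of product A, b = lb of product B (per hectare).
K₂O: 0.04·a + 0.14·b = 60.4
N: 0.28·a + 0.06·b = 82.28
Eliminate a: (row1) − 0.04/0.28·(row2) → 0.131429·b = 48.6457, so b = 370.1304.
Back-substitute: a = (60.4 − 0.14·370.1304) / 0.04 = 214.543.

214.54 lb product A, 370.13 lb product B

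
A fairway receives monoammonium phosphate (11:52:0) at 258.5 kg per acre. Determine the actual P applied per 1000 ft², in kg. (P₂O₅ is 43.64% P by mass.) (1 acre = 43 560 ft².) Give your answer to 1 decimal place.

P₂O₅ per acre = 258.5 × 52% = 134.42 kg.
Elemental P = 134.42 × 0.4364 = 58.6609 kg per acre.
Convert to per 1000 ft²: 58.6609 × 0.0229568 = 1.34667 kg.

1.3 kg P per thousand sq ft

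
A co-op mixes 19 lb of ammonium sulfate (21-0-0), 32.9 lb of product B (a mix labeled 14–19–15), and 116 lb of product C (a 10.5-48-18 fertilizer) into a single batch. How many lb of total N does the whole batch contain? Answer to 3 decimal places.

20.776 lb N

N mass = 21%×19 + 14%×32.9 + 10.5%×116 = 20.776 lb.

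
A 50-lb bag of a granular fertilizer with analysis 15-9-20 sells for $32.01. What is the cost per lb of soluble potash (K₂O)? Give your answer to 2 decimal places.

$3.20 per lb K₂O

K₂O in bag = 50 × 20% = 10 lb.
Cost per lb K₂O = $32.01 / 10 = $3.2010.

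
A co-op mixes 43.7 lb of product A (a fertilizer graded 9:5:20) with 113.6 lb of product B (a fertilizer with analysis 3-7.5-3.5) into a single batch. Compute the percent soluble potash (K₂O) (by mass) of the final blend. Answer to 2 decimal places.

8.08% K₂O

Total mass = 43.7 + 113.6 = 157.3 lb.
K₂O mass = 20%×43.7 + 3.5%×113.6 = 12.716 lb.
% K₂O = 12.716 / 157.3 = 8.08392%.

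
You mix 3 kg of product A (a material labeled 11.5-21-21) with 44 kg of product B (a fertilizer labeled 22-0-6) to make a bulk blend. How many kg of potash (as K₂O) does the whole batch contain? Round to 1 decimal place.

3.3 kg K₂O

K₂O mass = 21%×3 + 6%×44 = 3.27 kg.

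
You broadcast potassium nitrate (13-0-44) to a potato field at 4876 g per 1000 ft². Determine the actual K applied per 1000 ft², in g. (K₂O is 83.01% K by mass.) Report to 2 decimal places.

1780.93 g K per thousand sq ft

K₂O per 1000 ft² = 4876 × 44% = 2145.44 g.
Elemental K = 2145.44 × 0.8301 = 1780.9297 g per 1000 ft².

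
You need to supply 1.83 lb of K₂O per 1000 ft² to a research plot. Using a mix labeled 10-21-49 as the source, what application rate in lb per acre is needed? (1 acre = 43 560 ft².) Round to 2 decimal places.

Product per 1000 ft² = 1.83 / 49% = 3.73469 lb.
Convert to per acre: 3.73469 × 43.56 = 162.683 lb.

162.68 lb of product per acre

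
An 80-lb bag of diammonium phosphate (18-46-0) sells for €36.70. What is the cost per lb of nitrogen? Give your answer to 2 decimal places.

N in bag = 80 × 18% = 14.4 lb.
Cost per lb N = €36.70 / 14.4 = €2.5486.

€2.55 per lb N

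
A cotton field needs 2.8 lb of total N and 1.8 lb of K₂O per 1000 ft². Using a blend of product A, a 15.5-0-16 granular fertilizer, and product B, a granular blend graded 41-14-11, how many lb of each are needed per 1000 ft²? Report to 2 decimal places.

Let a = lb of product A, b = lb of product B (per 1000 ft²).
N: 0.155·a + 0.41·b = 2.8
K₂O: 0.16·a + 0.11·b = 1.8
From row1: a = (2.8 − 0.41·b) / 0.155.
Into row2: 0.16·(2.8 − 0.41·b)/0.155 + 0.11·b = 1.8 → b = 3.48095, a = 8.85685.

8.86 lb product A, 3.48 lb product B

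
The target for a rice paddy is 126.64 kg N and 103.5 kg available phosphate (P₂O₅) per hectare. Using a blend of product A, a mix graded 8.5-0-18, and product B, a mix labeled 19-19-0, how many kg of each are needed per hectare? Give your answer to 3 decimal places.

272.235 kg product A, 544.737 kg product B

Per-hectare balance (a = product A, b = product B):
N: 0.085·a + 0.19·b = 126.64
P₂O₅: 0·a + 0.19·b = 103.5
Solving simultaneously: a = 272.2353, b = 544.7368.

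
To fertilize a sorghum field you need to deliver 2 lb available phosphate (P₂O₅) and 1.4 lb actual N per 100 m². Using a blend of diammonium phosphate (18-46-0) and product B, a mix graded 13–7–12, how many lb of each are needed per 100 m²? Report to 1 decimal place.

3.4 lb diammonium phosphate, 6.0 lb product B

Per-100 m² balance (a = diammonium phosphate, b = product B):
P₂O₅: 0.46·a + 0.07·b = 2
N: 0.18·a + 0.13·b = 1.4
From row1: a = (2 − 0.07·b) / 0.46.
Into row2: 0.18·(2 − 0.07·b)/0.46 + 0.13·b = 1.4 → b = 6.01695, a = 3.4322.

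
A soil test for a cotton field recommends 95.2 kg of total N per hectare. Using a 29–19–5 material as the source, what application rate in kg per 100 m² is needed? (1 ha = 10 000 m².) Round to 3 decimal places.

3.283 kg of product per hundred sq m

Product per hectare = 95.2 / 29% = 328.276 kg.
Convert to per 100 m²: 328.276 × 0.01 = 3.28276 kg.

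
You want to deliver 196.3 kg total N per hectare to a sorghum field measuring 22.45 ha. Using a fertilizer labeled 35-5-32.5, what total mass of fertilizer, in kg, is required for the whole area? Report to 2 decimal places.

Product per hectare = 196.3 / 35% = 560.857 kg.
Total product = 560.857 × 22.45 = 12591.243 kg.

12591.24 kg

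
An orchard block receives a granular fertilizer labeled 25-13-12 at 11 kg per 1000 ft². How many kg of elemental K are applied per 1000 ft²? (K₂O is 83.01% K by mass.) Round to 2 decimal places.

K₂O per 1000 ft² = 11 × 12% = 1.32 kg.
Elemental K = 1.32 × 0.8301 = 1.09573 kg per 1000 ft².

1.10 kg K per thousand sq ft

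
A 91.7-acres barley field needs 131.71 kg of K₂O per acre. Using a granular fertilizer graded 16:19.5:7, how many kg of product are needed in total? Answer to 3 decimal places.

Product per acre = 131.71 / 7% = 1881.57 kg.
Total product = 1881.57 × 91.7 = 172540.1 kg.

172540.100 kg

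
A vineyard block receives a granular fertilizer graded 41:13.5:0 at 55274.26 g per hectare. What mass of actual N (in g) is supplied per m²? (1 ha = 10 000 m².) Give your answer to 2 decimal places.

2.27 g N per sq m

nitrogen per hectare = 55274.26 × 41% = 22662.4 g.
Convert to per m²: 22662.4 × 0.0001 = 2.26624 g.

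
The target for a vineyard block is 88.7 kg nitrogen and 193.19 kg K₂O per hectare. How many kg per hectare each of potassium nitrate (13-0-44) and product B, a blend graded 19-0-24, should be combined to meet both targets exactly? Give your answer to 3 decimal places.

294.239 kg potassium nitrate, 265.521 kg product B

Per-hectare balance (a = potassium nitrate, b = product B):
N: 0.13·a + 0.19·b = 88.7
K₂O: 0.44·a + 0.24·b = 193.19
Eliminate a: (row1) − 0.13/0.44·(row2) → 0.119091·b = 31.6211, so b = 265.52099.
Back-substitute: a = (88.7 − 0.19·265.52099) / 0.13 = 294.2385.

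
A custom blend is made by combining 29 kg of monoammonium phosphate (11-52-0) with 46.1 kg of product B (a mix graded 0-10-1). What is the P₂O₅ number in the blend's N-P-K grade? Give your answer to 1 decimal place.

Total mass = 29 + 46.1 = 75.1 kg.
P₂O₅ mass = 52%×29 + 10%×46.1 = 19.69 kg.
% P₂O₅ = 19.69 / 75.1 = 26.2184%.

26.2% P₂O₅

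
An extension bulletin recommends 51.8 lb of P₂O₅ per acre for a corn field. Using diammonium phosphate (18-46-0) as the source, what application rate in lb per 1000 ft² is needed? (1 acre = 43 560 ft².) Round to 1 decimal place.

2.6 lb of product per thousand sq ft

Product per acre = 51.8 / 46% = 112.609 lb.
Convert to per 1000 ft²: 112.609 × 0.0229568 = 2.58514 lb.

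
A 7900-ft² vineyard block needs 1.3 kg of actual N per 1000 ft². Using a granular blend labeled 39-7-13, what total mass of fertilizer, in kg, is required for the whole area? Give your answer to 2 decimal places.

26.33 kg

Product per 1000 ft² = 1.3 / 39% = 3.33333 kg.
Total product = 3.33333 × 7900 / 1000 = 26.3333 kg.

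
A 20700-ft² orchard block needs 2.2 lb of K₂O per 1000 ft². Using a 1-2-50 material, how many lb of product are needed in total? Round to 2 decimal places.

Product per 1000 ft² = 2.2 / 50% = 4.4 lb.
Total product = 4.4 × 20700 / 1000 = 91.08 lb.

91.08 lb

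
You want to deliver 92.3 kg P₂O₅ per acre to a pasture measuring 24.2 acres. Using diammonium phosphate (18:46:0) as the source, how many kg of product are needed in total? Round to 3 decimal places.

Product per acre = 92.3 / 46% = 200.652 kg.
Total product = 200.652 × 24.2 = 4855.7826 kg.

4855.783 kg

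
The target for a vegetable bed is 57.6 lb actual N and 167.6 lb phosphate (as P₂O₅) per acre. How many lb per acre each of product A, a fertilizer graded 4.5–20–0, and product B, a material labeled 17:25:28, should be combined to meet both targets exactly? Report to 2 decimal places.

619.43 lb product A, 174.86 lb product B

Let a = lb of product A, b = lb of product B (per acre).
N: 0.045·a + 0.17·b = 57.6
P₂O₅: 0.2·a + 0.25·b = 167.6
Eliminate b: (row1) − 0.17/0.25·(row2) → -0.091·a = -56.368, so a = 619.429.
Then b = (167.6 − 0.2·619.429) / 0.25 = 174.857.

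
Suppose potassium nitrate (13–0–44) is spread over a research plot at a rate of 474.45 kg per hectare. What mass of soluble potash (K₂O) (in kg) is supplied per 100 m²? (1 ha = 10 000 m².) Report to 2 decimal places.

2.09 kg K₂O per hundred sq m

K₂O per hectare = 474.45 × 44% = 208.758 kg.
Convert to per 100 m²: 208.758 × 0.01 = 2.08758 kg.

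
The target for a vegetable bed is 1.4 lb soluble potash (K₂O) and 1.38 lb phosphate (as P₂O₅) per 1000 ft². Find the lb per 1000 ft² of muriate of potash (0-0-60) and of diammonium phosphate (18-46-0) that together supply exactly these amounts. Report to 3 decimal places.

Per-1000 ft² balance (a = muriate of potash, b = diammonium phosphate):
K₂O: 0.6·a + 0·b = 1.4
P₂O₅: 0·a + 0.46·b = 1.38
Solving simultaneously: a = 2.33333, b = 3.

2.333 lb muriate of potash, 3.000 lb diammonium phosphate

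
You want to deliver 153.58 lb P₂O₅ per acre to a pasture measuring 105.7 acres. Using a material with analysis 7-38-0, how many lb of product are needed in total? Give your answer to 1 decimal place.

42719.5 lb

Product per acre = 153.58 / 38% = 404.158 lb.
Total product = 404.158 × 105.7 = 42719.49 lb.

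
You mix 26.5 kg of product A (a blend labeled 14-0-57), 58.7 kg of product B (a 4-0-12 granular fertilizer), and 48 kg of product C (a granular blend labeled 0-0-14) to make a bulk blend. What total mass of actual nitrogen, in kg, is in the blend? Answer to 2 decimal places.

6.06 kg N

N mass = 14%×26.5 + 4%×58.7 + 0%×48 = 6.058 kg.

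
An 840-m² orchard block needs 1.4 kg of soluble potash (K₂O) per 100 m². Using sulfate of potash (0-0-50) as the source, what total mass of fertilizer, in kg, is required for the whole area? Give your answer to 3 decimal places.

Product per 100 m² = 1.4 / 50% = 2.8 kg.
Total product = 2.8 × 840 / 100 = 23.52 kg.

23.520 kg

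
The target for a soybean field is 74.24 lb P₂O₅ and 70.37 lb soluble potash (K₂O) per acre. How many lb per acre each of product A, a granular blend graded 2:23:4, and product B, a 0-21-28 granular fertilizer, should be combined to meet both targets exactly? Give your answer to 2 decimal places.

With a, b = lb per acre of product A and product B:
P₂O₅: 0.23·a + 0.21·b = 74.24
K₂O: 0.04·a + 0.28·b = 70.37
From row1: a = (74.24 − 0.21·b) / 0.23.
Into row2: 0.04·(74.24 − 0.21·b)/0.23 + 0.28·b = 70.37 → b = 235.991, a = 107.312.

107.31 lb product A, 235.99 lb product B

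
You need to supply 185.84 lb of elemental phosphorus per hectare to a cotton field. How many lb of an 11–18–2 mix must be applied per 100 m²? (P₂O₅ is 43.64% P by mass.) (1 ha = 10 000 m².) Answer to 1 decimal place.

23.7 lb of product per hundred sq m

As P₂O₅: 185.84 / 0.4364 = 425.848 lb per hectare.
Product per hectare = 425.848 / 18% = 2365.82 lb.
Convert to per 100 m²: 2365.82 × 0.01 = 23.6582 lb.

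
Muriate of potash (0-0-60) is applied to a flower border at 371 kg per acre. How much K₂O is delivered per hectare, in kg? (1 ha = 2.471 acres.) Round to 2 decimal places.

K₂O per acre = 371 × 60% = 222.6 kg.
Convert to per hectare: 222.6 × 2.471 = 550.0446 kg.

550.04 kg K₂O per hectare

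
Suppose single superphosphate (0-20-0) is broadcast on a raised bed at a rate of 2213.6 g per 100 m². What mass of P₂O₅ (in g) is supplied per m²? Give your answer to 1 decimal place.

4.4 g P₂O₅ per sq m

P₂O₅ per 100 m² = 2213.6 × 20% = 442.72 g.
Convert to per m²: 442.72 × 0.01 = 4.4272 g.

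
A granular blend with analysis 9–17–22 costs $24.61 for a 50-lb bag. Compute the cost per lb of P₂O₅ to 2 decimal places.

P₂O₅ in bag = 50 × 17% = 8.5 lb.
Cost per lb P₂O₅ = $24.61 / 8.5 = $2.8953.

$2.90 per lb P₂O₅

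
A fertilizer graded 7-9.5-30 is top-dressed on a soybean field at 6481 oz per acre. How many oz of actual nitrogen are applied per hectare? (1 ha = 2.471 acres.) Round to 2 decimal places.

1121.02 oz N per hectare

nitrogen per acre = 6481 × 7% = 453.67 oz.
Convert to per hectare: 453.67 × 2.471 = 1121.019 oz.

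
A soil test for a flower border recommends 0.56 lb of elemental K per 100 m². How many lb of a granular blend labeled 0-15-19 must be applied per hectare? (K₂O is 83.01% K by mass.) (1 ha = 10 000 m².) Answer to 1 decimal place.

355.1 lb of product per hectare

As K₂O: 0.56 / 0.8301 = 0.674618 lb per 100 m².
Product per 100 m² = 0.674618 / 19% = 3.55062 lb.
Convert to per hectare: 3.55062 × 100 = 355.062 lb.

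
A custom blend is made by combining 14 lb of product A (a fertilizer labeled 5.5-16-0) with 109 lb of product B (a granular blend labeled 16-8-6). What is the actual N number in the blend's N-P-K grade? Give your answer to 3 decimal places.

14.805% N

Total mass = 14 + 109 = 123 lb.
N mass = 5.5%×14 + 16%×109 = 18.21 lb.
% N = 18.21 / 123 = 14.8049%.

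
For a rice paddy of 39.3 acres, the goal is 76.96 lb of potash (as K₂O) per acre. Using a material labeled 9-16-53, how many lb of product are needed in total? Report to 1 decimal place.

5706.7 lb

Product per acre = 76.96 / 53% = 145.208 lb.
Total product = 145.208 × 39.3 = 5706.66 lb.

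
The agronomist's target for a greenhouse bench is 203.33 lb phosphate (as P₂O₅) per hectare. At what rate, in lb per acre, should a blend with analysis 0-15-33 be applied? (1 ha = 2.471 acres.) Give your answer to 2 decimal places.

Product per hectare = 203.33 / 15% = 1355.53 lb.
Convert to per acre: 1355.53 × 0.404694 = 548.577 lb.

548.58 lb of product per acre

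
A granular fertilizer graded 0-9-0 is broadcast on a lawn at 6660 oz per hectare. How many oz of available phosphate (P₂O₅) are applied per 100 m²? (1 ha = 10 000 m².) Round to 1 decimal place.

P₂O₅ per hectare = 6660 × 9% = 599.4 oz.
Convert to per 100 m²: 599.4 × 0.01 = 5.994 oz.

6.0 oz P₂O₅ per hundred sq m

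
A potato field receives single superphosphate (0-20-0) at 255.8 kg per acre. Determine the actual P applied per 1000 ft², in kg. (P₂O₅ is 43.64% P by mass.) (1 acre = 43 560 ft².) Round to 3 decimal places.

0.513 kg P per thousand sq ft

P₂O₅ per acre = 255.8 × 20% = 51.16 kg.
Elemental P = 51.16 × 0.4364 = 22.3262 kg per acre.
Convert to per 1000 ft²: 22.3262 × 0.0229568 = 0.51254 kg.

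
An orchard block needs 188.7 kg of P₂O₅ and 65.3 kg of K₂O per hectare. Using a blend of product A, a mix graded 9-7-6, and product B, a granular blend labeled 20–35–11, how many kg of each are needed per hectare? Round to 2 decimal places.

157.74 kg product A, 507.59 kg product B

Let a = kg of product A, b = kg of product B (per hectare).
P₂O₅: 0.07·a + 0.35·b = 188.7
K₂O: 0.06·a + 0.11·b = 65.3
Eliminate b: (row1) − 0.35/0.11·(row2) → -0.120909·a = -19.0727, so a = 157.744.
Then b = (65.3 − 0.06·157.744) / 0.11 = 507.594.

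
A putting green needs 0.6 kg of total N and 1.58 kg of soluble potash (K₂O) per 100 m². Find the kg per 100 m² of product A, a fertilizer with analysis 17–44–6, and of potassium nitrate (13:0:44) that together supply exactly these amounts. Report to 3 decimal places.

Per-100 m² balance (a = product A, b = potassium nitrate):
N: 0.17·a + 0.13·b = 0.6
K₂O: 0.06·a + 0.44·b = 1.58
Solving simultaneously: a = 0.874627, b = 3.47164.

0.875 kg product A, 3.472 kg potassium nitrate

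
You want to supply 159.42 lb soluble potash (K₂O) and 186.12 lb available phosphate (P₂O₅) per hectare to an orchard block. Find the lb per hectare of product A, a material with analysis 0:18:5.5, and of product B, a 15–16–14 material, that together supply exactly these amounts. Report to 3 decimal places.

33.512 lb product A, 1125.549 lb product B

Let a = lb of product A, b = lb of product B (per hectare).
K₂O: 0.055·a + 0.14·b = 159.42
P₂O₅: 0.18·a + 0.16·b = 186.12
Eliminate b: (row1) − 0.14/0.16·(row2) → -0.1025·a = -3.435, so a = 33.5122.
Then b = (186.12 − 0.18·33.5122) / 0.16 = 1125.5488.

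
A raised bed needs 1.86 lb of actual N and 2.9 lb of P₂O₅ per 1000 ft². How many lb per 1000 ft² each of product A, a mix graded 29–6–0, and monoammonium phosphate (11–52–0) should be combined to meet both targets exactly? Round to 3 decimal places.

With a, b = lb per 1000 ft² of product A and monoammonium phosphate:
N: 0.29·a + 0.11·b = 1.86
P₂O₅: 0.06·a + 0.52·b = 2.9
Solving simultaneously: a = 4.49515, b = 5.05825.

4.495 lb product A, 5.058 lb monoammonium phosphate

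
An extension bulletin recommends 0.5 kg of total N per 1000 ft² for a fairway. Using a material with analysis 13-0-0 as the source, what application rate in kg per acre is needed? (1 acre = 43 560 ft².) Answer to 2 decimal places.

167.54 kg of product per acre

Product per 1000 ft² = 0.5 / 13% = 3.84615 kg.
Convert to per acre: 3.84615 × 43.56 = 167.538 kg.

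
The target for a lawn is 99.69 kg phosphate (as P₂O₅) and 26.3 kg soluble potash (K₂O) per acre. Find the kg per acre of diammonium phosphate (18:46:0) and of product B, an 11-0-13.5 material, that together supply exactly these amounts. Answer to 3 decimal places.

Let a = kg of diammonium phosphate, b = kg of product B (per acre).
P₂O₅: 0.46·a + 0·b = 99.69
K₂O: 0·a + 0.135·b = 26.3
Solving simultaneously: a = 216.7174, b = 194.8148.

216.717 kg diammonium phosphate, 194.815 kg product B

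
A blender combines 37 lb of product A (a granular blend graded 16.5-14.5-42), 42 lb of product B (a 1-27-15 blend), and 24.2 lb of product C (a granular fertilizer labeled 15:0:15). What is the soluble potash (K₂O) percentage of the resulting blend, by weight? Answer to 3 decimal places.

24.680% K₂O

Total mass = 37 + 42 + 24.2 = 103.2 lb.
K₂O mass = 42%×37 + 15%×42 + 15%×24.2 = 25.47 lb.
% K₂O = 25.47 / 103.2 = 24.6802%.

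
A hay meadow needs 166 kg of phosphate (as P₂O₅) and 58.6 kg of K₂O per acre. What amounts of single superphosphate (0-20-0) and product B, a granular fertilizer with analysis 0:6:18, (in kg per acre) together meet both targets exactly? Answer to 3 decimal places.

732.333 kg single superphosphate, 325.556 kg product B

Per-acre balance (a = single superphosphate, b = product B):
P₂O₅: 0.2·a + 0.06·b = 166
K₂O: 0·a + 0.18·b = 58.6
Solving simultaneously: a = 732.3333, b = 325.5556.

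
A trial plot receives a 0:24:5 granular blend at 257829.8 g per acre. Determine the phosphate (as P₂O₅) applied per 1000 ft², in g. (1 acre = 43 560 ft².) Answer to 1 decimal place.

P₂O₅ per acre = 257829.8 × 24% = 61879.2 g.
Convert to per 1000 ft²: 61879.2 × 0.0229568 = 1420.5499 g.

1420.5 g P₂O₅ per thousand sq ft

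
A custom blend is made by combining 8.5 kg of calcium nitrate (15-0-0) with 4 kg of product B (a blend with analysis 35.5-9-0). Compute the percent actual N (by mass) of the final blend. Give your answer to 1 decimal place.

Total mass = 8.5 + 4 = 12.5 kg.
N mass = 15%×8.5 + 35.5%×4 = 2.695 kg.
% N = 2.695 / 12.5 = 21.56%.

21.6% N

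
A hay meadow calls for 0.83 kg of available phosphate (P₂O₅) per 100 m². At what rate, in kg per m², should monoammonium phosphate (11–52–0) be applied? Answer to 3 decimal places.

0.016 kg of product per sq m

Product per 100 m² = 0.83 / 52% = 1.59615 kg.
Convert to per m²: 1.59615 × 0.01 = 0.0159615 kg.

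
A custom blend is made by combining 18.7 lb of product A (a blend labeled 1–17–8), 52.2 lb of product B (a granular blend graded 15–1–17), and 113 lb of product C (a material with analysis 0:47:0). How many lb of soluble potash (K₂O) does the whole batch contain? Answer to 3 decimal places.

K₂O mass = 8%×18.7 + 17%×52.2 + 0%×113 = 10.37 lb.

10.370 lb K₂O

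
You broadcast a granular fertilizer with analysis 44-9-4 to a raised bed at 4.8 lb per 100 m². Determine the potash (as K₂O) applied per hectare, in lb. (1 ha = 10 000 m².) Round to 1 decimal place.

19.2 lb K₂O per hectare

K₂O per 100 m² = 4.8 × 4% = 0.192 lb.
Convert to per hectare: 0.192 × 100 = 19.2 lb.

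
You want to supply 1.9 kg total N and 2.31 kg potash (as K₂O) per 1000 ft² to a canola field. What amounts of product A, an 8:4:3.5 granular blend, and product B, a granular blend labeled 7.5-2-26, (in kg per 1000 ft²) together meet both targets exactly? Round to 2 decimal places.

17.65 kg product A, 6.51 kg product B

With a, b = kg per 1000 ft² of product A and product B:
N: 0.08·a + 0.075·b = 1.9
K₂O: 0.035·a + 0.26·b = 2.31
Solving simultaneously: a = 17.6479, b = 6.50894.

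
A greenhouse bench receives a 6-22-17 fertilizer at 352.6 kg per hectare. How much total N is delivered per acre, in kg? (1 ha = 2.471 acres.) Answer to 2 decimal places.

8.56 kg N per acre

nitrogen per hectare = 352.6 × 6% = 21.156 kg.
Convert to per acre: 21.156 × 0.404694 = 8.56172 kg.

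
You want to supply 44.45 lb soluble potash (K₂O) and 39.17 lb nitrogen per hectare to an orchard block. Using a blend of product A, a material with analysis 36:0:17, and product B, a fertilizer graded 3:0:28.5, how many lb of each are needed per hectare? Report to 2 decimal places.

Let a = lb of product A, b = lb of product B (per hectare).
K₂O: 0.17·a + 0.285·b = 44.45
N: 0.36·a + 0.03·b = 39.17
Eliminate b: (row1) − 0.285/0.03·(row2) → -3.25·a = -327.665, so a = 100.82.
Then b = (39.17 − 0.36·100.82) / 0.03 = 95.8267.

100.82 lb product A, 95.83 lb product B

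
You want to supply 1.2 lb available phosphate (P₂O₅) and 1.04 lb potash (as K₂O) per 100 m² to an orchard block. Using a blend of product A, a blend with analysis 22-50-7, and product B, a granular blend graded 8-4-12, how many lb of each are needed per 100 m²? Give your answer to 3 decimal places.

1.790 lb product A, 7.622 lb product B

With a, b = lb per 100 m² of product A and product B:
P₂O₅: 0.5·a + 0.04·b = 1.2
K₂O: 0.07·a + 0.12·b = 1.04
From row1: a = (1.2 − 0.04·b) / 0.5.
Into row2: 0.07·(1.2 − 0.04·b)/0.5 + 0.12·b = 1.04 → b = 7.62238, a = 1.79021.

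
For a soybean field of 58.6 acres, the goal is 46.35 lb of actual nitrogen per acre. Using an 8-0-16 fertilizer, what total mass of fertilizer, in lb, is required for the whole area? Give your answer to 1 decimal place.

Product per acre = 46.35 / 8% = 579.375 lb.
Total product = 579.375 × 58.6 = 33951.38 lb.

33951.4 lb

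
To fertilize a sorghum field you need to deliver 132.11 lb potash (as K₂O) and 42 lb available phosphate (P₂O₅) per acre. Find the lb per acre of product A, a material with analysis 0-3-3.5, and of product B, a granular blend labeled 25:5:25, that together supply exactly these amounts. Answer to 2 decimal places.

Per-acre balance (a = product A, b = product B):
K₂O: 0.035·a + 0.25·b = 132.11
P₂O₅: 0.03·a + 0.05·b = 42
Eliminate b: (row1) − 0.25/0.05·(row2) → -0.115·a = -77.89, so a = 677.304.
Then b = (42 − 0.03·677.304) / 0.05 = 433.617.

677.30 lb product A, 433.62 lb product B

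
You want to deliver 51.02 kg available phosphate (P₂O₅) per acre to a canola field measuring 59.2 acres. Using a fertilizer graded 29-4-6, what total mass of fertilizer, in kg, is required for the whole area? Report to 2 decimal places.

75509.60 kg

Product per acre = 51.02 / 4% = 1275.5 kg.
Total product = 1275.5 × 59.2 = 75509.6 kg.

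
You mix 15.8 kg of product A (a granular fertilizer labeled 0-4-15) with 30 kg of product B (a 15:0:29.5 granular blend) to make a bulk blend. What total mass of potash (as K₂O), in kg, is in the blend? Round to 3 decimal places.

K₂O mass = 15%×15.8 + 29.5%×30 = 11.22 kg.

11.220 kg K₂O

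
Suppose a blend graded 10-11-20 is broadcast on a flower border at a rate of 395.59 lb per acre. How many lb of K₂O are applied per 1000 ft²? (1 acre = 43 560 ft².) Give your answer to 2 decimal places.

1.82 lb K₂O per thousand sq ft

K₂O per acre = 395.59 × 20% = 79.118 lb.
Convert to per 1000 ft²: 79.118 × 0.0229568 = 1.8163 lb.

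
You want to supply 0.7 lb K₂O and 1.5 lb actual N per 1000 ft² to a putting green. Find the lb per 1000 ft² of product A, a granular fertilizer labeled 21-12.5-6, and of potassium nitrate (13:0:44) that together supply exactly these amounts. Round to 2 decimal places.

6.73 lb product A, 0.67 lb potassium nitrate

Per-1000 ft² balance (a = product A, b = potassium nitrate):
K₂O: 0.06·a + 0.44·b = 0.7
N: 0.21·a + 0.13·b = 1.5
Solving simultaneously: a = 6.72577, b = 0.673759.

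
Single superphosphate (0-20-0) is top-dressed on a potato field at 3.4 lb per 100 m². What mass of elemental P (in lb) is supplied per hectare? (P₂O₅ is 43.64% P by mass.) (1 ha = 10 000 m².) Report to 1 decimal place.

P₂O₅ per 100 m² = 3.4 × 20% = 0.68 lb.
Elemental P = 0.68 × 0.4364 = 0.296752 lb per 100 m².
Convert to per hectare: 0.296752 × 100 = 29.6752 lb.

29.7 lb P per hectare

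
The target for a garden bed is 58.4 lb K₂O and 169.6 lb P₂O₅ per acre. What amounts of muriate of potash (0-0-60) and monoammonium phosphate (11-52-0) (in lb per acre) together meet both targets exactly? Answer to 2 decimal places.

With a, b = lb per acre of muriate of potash and monoammonium phosphate:
K₂O: 0.6·a + 0·b = 58.4
P₂O₅: 0·a + 0.52·b = 169.6
Solving simultaneously: a = 97.3333, b = 326.154.

97.33 lb muriate of potash, 326.15 lb monoammonium phosphate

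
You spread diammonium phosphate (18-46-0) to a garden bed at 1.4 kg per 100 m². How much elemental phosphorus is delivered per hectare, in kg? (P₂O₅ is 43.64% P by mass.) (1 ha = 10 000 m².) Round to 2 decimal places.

28.10 kg P per hectare

P₂O₅ per 100 m² = 1.4 × 46% = 0.644 kg.
Elemental P = 0.644 × 0.4364 = 0.281042 kg per 100 m².
Convert to per hectare: 0.281042 × 100 = 28.1042 kg.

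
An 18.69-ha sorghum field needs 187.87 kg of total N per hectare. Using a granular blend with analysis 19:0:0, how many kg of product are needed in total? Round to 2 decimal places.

18480.48 kg

Product per hectare = 187.87 / 19% = 988.789 kg.
Total product = 988.789 × 18.69 = 18480.475 kg.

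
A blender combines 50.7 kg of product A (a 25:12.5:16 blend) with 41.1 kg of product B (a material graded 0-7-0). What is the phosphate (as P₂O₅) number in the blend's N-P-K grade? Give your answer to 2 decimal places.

Total mass = 50.7 + 41.1 = 91.8 kg.
P₂O₅ mass = 12.5%×50.7 + 7%×41.1 = 9.2145 kg.
% P₂O₅ = 9.2145 / 91.8 = 10.0376%.

10.04% P₂O₅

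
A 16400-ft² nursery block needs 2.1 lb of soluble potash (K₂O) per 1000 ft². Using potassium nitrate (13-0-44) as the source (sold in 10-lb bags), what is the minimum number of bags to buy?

Product per 1000 ft² = 2.1 / 44% = 4.77273 lb.
Total product = 4.77273 × 16400 / 1000 = 78.2727 lb.
Bags = ⌈78.2727 / 10⌉ = 8.

8 bags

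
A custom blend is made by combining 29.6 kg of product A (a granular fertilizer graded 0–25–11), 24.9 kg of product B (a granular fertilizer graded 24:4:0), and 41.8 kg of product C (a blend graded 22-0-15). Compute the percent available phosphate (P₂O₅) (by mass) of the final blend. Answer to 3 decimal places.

8.719% P₂O₅

Total mass = 29.6 + 24.9 + 41.8 = 96.3 kg.
P₂O₅ mass = 25%×29.6 + 4%×24.9 + 0%×41.8 = 8.396 kg.
% P₂O₅ = 8.396 / 96.3 = 8.71859%.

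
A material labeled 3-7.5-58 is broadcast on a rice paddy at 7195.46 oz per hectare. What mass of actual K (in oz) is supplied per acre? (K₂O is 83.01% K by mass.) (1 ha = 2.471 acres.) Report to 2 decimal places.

K₂O per hectare = 7195.46 × 58% = 4173.37 oz.
Elemental K = 4173.37 × 0.8301 = 3464.31 oz per hectare.
Convert to per acre: 3464.31 × 0.404694 = 1401.988 oz.

1401.99 oz K per acre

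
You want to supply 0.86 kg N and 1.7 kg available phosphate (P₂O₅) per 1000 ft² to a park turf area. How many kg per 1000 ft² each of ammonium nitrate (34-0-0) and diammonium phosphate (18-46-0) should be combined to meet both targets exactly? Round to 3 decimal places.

With a, b = kg per 1000 ft² of ammonium nitrate and diammonium phosphate:
N: 0.34·a + 0.18·b = 0.86
P₂O₅: 0·a + 0.46·b = 1.7
Solving simultaneously: a = 0.57289, b = 3.69565.

0.573 kg ammonium nitrate, 3.696 kg diammonium phosphate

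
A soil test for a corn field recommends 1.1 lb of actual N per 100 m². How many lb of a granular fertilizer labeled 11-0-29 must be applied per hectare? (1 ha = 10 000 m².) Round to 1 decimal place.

Product per 100 m² = 1.1 / 11% = 10 lb.
Convert to per hectare: 10 × 100 = 1000 lb.

1000.0 lb of product per hectare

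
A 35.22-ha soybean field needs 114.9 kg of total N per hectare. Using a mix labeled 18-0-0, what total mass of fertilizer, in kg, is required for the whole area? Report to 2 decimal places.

Product per hectare = 114.9 / 18% = 638.333 kg.
Total product = 638.333 × 35.22 = 22482.1 kg.

22482.10 kg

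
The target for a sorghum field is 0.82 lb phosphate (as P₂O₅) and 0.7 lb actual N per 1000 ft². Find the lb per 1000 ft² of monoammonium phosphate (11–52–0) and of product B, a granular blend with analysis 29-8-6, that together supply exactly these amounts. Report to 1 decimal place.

1.3 lb monoammonium phosphate, 1.9 lb product B

Per-1000 ft² balance (a = monoammonium phosphate, b = product B):
P₂O₅: 0.52·a + 0.08·b = 0.82
N: 0.11·a + 0.29·b = 0.7
Eliminate a: (row1) − 0.52/0.11·(row2) → -1.29091·b = -2.48909, so b = 1.92817.
Back-substitute: a = (0.82 − 0.08·1.92817) / 0.52 = 1.28028.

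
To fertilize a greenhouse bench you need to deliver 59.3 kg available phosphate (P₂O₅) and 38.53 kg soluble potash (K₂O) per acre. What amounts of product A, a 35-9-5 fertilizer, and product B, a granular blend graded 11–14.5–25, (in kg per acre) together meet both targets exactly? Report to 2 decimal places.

Let a = kg of product A, b = kg of product B (per acre).
P₂O₅: 0.09·a + 0.145·b = 59.3
K₂O: 0.05·a + 0.25·b = 38.53
Eliminate a: (row1) − 0.09/0.05·(row2) → -0.305·b = -10.054, so b = 32.9639.
Back-substitute: a = (59.3 − 0.145·32.9639) / 0.09 = 605.7803.

605.78 kg product A, 32.96 kg product B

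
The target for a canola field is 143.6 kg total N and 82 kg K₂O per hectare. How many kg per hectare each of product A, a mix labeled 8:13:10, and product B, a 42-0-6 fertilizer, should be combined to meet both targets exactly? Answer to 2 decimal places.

Let a = kg of product A, b = kg of product B (per hectare).
N: 0.08·a + 0.42·b = 143.6
K₂O: 0.1·a + 0.06·b = 82
Eliminate b: (row1) − 0.42/0.06·(row2) → -0.62·a = -430.4, so a = 694.194.
Then b = (82 − 0.1·694.194) / 0.06 = 209.677.

694.19 kg product A, 209.68 kg product B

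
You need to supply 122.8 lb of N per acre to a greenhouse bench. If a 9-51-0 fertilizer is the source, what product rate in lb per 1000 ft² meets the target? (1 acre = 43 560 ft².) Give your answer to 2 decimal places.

Product per acre = 122.8 / 9% = 1364.44 lb.
Convert to per 1000 ft²: 1364.44 × 0.0229568 = 31.3233 lb.

31.32 lb of product per thousand sq ft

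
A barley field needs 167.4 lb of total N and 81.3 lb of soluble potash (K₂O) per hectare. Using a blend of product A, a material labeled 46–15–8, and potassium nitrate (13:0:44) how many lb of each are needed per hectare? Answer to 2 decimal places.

With a, b = lb per hectare of product A and potassium nitrate:
N: 0.46·a + 0.13·b = 167.4
K₂O: 0.08·a + 0.44·b = 81.3
Solving simultaneously: a = 328.578, b = 125.031.

328.58 lb product A, 125.03 lb potassium nitrate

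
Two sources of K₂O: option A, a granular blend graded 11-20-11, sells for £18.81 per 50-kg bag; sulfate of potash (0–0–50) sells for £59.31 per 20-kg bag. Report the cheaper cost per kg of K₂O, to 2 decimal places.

option A: K₂O per bag = 50 × 11% = 5.5 kg; cost = 18.81 / 5.5 = £3.4200/kg K₂O.
sulfate of potash: K₂O per bag = 20 × 50% = 10 kg; cost = 59.31 / 10 = £5.9310/kg K₂O.
option A is cheaper.

£3.42 per kg K₂O (option A)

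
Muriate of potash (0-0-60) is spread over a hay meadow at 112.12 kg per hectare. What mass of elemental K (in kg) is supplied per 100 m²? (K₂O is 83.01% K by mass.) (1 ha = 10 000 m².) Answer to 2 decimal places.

K₂O per hectare = 112.12 × 60% = 67.272 kg.
Elemental K = 67.272 × 0.8301 = 55.8425 kg per hectare.
Convert to per 100 m²: 55.8425 × 0.01 = 0.558425 kg.

0.56 kg K per hundred sq m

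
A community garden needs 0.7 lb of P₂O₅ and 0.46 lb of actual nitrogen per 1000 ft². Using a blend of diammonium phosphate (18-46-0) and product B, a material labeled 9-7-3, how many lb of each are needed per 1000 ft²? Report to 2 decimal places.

1.07 lb diammonium phosphate, 2.97 lb product B

With a, b = lb per 1000 ft² of diammonium phosphate and product B:
P₂O₅: 0.46·a + 0.07·b = 0.7
N: 0.18·a + 0.09·b = 0.46
From row1: a = (0.7 − 0.07·b) / 0.46.
Into row2: 0.18·(0.7 − 0.07·b)/0.46 + 0.09·b = 0.46 → b = 2.97222, a = 1.06944.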